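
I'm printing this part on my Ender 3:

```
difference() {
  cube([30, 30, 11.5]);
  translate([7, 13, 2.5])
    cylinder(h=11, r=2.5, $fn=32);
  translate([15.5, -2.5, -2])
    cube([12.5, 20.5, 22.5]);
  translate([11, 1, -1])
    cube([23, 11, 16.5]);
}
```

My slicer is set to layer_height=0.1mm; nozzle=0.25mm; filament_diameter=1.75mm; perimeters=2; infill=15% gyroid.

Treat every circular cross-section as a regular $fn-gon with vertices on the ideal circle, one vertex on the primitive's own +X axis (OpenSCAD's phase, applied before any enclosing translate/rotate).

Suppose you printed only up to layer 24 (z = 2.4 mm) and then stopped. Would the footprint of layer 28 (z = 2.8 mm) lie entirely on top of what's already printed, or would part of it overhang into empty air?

Compare the two slices. At z = 2.4: the cube is present — its section is the full 30×30 rectangle (area 900.00 mm²); the cylinder at (7, 13) is absent (z outside [2.5, 13.5]); the cube at (15.5, -2.5) is present — its section is the full 12.5×20.5 rectangle (area 256.25 mm²); the cube at (11, 1) (footprint 23×11) is included at this height (area 253.00 mm²); Subtracting the remaining from the first: starting from the 30×30 cube (900.00 mm²), the 12.5×20.5 cube at (15.5, -2.5) partially overlaps it — only the 225.00 mm² overlap (of its 256.25 mm²) is removed, clipping the outline; the 23×11 cube at (11, 1) partially overlaps it — only the 71.50 mm² overlap (of its 253.00 mm²) is removed, clipping the outline — area = 603.50 mm². At z = 2.8: the cube is present — its section is the full 30×30 rectangle (area 900.00 mm²); the cylinder at (7, 13): section is a regular 32-gon, circumradius r=2.5 (area = (32/2)·2.500²·sin(360°/32) = 19.51 mm²); the cube at (15.5, -2.5) (footprint 12.5×20.5) is included at this height (area 256.25 mm²); the cube at (11, 1) (footprint 23×11) is included at this height (area 253.00 mm²); After the difference (first − rest): starting from the 30×30 cube (900.00 mm²), the r=2.5 cylinder at (7, 13) lies wholly inside it (removes its full 19.51 mm² and its 15.68 mm outline becomes a hole wall); the 12.5×20.5 cube at (15.5, -2.5) partially overlaps it — only the 225.00 mm² overlap (of its 256.25 mm²) is removed, clipping the outline; the 23×11 cube at (11, 1) partially overlaps it — only the 71.50 mm² overlap (of its 253.00 mm²) is removed, clipping the outline — area = 583.99 mm². Checking containment: the cross-section at z = 2.8 is a subset of the cross-section at z = 2.4.

entirely on top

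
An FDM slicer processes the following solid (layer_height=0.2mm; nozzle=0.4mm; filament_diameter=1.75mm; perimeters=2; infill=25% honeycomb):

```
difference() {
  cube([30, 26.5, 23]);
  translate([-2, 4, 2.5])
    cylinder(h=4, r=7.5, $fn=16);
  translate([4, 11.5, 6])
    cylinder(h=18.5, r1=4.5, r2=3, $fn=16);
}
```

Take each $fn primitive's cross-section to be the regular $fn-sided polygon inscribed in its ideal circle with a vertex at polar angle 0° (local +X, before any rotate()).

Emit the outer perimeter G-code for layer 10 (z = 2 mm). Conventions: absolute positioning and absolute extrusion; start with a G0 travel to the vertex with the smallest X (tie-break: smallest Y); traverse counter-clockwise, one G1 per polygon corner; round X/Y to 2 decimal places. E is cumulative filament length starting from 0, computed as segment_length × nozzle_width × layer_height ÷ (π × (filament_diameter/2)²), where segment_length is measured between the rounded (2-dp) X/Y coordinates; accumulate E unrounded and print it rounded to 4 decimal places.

G0 X0.00 Y0.00 Z2.00
G1 X30.00 Y0.00 E0.9978
G1 X30.00 Y26.50 E1.8792
G1 X0.00 Y26.50 E2.8770
G1 X0.00 Y0.00 E3.7584

At z = 2 mm: the cube (footprint 30×26.5) is included at this height; the cylinder at (-2, 4) is not intersected at this z (z outside [2.5, 6.5]); the cone at (4, 11.5) is not intersected at this z (z outside [6, 24.5]); Taking the first minus the rest: none of the subtracted shapes is present at this height, so the 30×26.5 cube is unchanged — 1 connected region. The outline is a single polygon with 4 vertices. Extrusion per mm of travel: 0.4 × 0.2 / (π × 0.875²) = 0.033260. Accumulating E over each segment gives final E = 3.7584.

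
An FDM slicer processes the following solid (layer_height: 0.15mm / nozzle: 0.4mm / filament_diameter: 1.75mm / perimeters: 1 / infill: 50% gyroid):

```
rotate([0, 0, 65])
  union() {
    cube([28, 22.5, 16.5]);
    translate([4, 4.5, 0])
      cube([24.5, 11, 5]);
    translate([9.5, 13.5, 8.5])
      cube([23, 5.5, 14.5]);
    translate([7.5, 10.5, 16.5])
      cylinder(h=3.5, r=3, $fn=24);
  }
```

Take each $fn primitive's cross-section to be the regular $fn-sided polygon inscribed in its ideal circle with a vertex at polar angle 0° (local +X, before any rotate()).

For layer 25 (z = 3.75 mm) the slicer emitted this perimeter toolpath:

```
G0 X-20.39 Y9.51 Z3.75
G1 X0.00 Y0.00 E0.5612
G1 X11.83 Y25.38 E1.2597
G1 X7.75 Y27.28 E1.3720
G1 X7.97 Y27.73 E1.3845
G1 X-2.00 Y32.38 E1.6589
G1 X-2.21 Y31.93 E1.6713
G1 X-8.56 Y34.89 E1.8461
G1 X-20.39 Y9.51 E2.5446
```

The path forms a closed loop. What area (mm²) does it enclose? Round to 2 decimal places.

635.48 mm²

Apply the shoelace formula to the sequence of (X, Y) vertices; enclosed area = 635.48 mm².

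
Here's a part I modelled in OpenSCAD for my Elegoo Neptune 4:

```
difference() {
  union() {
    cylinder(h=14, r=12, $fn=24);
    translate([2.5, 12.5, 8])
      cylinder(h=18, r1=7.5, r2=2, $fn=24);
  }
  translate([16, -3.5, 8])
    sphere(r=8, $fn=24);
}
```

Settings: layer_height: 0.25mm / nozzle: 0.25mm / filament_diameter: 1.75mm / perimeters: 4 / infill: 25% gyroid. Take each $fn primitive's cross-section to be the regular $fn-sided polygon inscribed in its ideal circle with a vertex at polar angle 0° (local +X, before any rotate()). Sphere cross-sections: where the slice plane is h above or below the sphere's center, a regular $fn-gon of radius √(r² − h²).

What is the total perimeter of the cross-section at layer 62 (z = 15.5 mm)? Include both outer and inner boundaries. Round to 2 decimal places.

32.63 mm

At z = 15.5 mm: the cylinder is absent (z outside [0, 14]); the cone at (2.5, 12.5) contributes a regular 24-gon of circumradius 5.208 (interpolated between r1=7.5 and r2=2 at t=0.417) (perimeter = 2·24·5.208·sin(180°/24) = 32.63 mm); Taking the union: only the cone at (2.5, 12.5) is present, so the union is just that shape — boundary = 32.63 mm; the r=8 sphere at (16, -3.5) slices to a regular 24-gon of circumradius 2.784 (√(r²−h²) with h=7.5 from center) (perimeter = 2·24·2.784·sin(180°/24) = 17.44 mm); After the difference (first − rest): starting from the result so far, the r=8 sphere at (16, -3.5) misses the remaining region (no effect) — boundary = 32.63 mm. Overall, the cross-section is a single solid region. Total boundary length (outer) = 32.63 mm.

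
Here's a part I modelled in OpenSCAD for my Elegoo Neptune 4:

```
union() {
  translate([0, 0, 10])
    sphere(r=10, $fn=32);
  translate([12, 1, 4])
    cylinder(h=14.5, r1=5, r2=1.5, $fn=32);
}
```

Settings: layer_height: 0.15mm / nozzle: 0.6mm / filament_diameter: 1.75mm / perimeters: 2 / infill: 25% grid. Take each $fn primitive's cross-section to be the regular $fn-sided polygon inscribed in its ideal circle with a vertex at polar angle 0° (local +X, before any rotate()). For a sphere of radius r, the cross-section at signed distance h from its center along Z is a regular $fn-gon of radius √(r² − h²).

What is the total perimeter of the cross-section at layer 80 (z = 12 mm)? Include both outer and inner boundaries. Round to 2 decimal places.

At z = 12 mm: the r=10 sphere slices to a regular 32-gon of circumradius 9.798 (√(r²−h²) with h=2 from center) (perimeter = 2·32·9.798·sin(180°/32) = 61.46 mm); the cone at (12, 1) (r1=5→r2=1.5) has section circumradius 3.069 here — a regular 32-gon (perimeter = 2·32·3.069·sin(180°/32) = 19.25 mm); Taking the union: the regions partially overlap (shared area 1.95 mm²), so the edge portions inside another operand are dropped and the merged outline is re-measured after clipping — boundary = 73.15 mm. Overall, the cross-section is a single solid region. Total boundary length (outer) = 73.15 mm.

73.15 mm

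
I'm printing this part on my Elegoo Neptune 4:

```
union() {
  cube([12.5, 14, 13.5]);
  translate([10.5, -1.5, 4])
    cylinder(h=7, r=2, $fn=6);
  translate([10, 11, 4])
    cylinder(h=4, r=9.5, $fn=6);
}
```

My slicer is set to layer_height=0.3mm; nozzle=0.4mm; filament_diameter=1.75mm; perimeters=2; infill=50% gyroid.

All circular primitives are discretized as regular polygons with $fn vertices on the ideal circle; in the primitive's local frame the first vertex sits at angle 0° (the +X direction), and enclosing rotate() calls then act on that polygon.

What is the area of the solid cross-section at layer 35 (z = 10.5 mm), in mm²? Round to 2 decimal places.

At z = 10.5 mm: the cube is present — its section is the full 12.5×14 rectangle (area 175.00 mm²); the cylinder at (10.5, -1.5): section is a regular 6-gon, circumradius r=2 (area = (6/2)·2.000²·sin(360°/6) = 10.39 mm²); the cylinder at (10, 11) is not intersected at this z (z outside [4, 8]); Merging all regions: the regions partially overlap — summed areas 185.39 mm² minus the doubly-counted overlap 0.50 mm² gives 184.90 mm² — area = 184.90 mm². Overall, the cross-section is a single solid region. Net area = 184.90 mm².

184.90 mm²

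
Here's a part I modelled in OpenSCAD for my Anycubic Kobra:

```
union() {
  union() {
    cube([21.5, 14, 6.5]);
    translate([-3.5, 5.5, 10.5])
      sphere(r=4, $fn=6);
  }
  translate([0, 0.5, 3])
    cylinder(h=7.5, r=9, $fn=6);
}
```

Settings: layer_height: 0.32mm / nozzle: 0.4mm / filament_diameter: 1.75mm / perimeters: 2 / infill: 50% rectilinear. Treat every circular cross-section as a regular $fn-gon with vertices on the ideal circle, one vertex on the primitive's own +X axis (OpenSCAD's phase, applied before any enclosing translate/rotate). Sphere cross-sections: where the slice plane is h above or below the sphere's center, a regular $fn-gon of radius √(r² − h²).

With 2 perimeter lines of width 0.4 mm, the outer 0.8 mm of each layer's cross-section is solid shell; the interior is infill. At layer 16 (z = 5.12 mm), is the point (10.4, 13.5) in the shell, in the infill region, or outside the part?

shell

At z = 5.12 mm: the 21.5×14 cube contributes its full rectangle; the sphere at (-3.5, 5.5) is absent (|z−center|=5.380 > r=4); Taking the union: only the 21.5×14 cube is present, so the union is just that shape — 1 connected region; the r=9 cylinder at (0, 0.5) gives a regular 6-gon of circumradius 9 (constant along its height); Taking the union: the regions partially overlap (shared area 57.04 mm²), so overlapping operands fuse into one piece — 1 connected region. Overall, the cross-section is a single solid region. The nearest boundary edge runs (0.00, 14.00)→(21.50, 14.00); distance from the point to it = 0.50 mm. The point is inside the cross-section, 0.50 mm from the nearest boundary — within the 0.8 mm shell band (2 × 0.4).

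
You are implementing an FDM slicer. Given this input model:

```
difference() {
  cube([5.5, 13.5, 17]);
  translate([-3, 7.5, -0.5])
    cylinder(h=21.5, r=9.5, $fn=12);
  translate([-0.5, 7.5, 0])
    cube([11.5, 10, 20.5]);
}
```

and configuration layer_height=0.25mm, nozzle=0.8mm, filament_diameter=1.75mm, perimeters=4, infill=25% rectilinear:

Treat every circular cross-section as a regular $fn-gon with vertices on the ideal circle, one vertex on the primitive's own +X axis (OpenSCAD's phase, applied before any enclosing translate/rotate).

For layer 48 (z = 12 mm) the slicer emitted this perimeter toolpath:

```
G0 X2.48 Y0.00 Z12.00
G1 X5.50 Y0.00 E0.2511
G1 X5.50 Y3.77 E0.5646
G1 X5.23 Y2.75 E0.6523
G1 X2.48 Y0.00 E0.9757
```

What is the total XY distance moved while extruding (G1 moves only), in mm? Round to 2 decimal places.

11.73 mm

Sum the Euclidean lengths of each G1 segment: total = 11.73 mm.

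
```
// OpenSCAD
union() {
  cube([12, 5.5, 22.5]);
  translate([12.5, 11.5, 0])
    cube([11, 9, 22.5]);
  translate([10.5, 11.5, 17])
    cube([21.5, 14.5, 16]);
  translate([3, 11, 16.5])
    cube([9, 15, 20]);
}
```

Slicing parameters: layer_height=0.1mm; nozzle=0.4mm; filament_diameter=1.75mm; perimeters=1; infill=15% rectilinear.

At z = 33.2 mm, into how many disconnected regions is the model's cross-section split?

1

At z = 33.2 mm: the cube is not intersected at this z (z outside [0, 22.5]); the cube at (12.5, 11.5) is not intersected at this z (z outside [0, 22.5]); the cube at (10.5, 11.5) is absent (z outside [17, 33]); the cube at (3, 11) (footprint 9×15) is included at this height; Merging all regions: only the 9×15 cube at (3, 11) is present, so the union is just that shape — 1 connected region. The result has 1 disconnected region.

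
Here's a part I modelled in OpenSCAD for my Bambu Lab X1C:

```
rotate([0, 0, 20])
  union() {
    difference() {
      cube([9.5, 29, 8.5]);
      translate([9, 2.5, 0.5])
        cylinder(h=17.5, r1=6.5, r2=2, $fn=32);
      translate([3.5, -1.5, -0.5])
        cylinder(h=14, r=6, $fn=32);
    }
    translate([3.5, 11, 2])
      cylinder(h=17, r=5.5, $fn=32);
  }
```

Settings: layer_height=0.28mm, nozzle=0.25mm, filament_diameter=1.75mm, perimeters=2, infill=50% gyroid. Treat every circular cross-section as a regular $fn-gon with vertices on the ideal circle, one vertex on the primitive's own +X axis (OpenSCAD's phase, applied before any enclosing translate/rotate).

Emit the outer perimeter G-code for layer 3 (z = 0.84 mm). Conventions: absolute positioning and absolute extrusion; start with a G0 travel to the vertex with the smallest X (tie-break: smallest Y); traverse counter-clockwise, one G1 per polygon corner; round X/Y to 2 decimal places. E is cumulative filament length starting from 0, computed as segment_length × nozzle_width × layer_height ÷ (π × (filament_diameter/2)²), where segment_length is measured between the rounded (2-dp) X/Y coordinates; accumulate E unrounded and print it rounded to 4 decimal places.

G0 X-9.92 Y27.25 Z0.84
G1 X-1.15 Y3.15 E0.7464
G1 X-1.04 Y3.34 E0.7528
G1 X-0.25 Y4.21 E0.7870
G1 X0.69 Y4.92 E0.8212
G1 X1.22 Y5.17 E0.8383
G1 X1.20 Y5.71 E0.8540
G1 X1.37 Y6.95 E0.8904
G1 X1.79 Y8.14 E0.9272
G1 X2.43 Y9.22 E0.9637
G1 X3.27 Y10.16 E1.0004
G1 X4.28 Y10.91 E1.0370
G1 X5.41 Y11.45 E1.0735
G1 X5.90 Y11.58 E1.0882
G1 X-0.99 Y30.50 E1.6742
G1 X-9.92 Y27.25 E1.9508

At z = 0.84 mm: the 9.5×29 cube contributes its full rectangle; the cone at (9, 2.5) contributes a regular 32-gon of circumradius 6.413 (interpolated between r1=6.5 and r2=2 at t=0.019); the cylinder at (3.5, -1.5): section is a regular 32-gon, circumradius r=6; Taking the first minus the rest: starting from the 9.5×29 cube, the cone at (9, 2.5) partially overlaps it — only the 52.10 mm² overlap (of its 128.36 mm²) is removed, clipping the outline; the r=6 cylinder at (3.5, -1.5) partially overlaps it — only the 11.05 mm² overlap (of its 112.37 mm²) is removed, clipping the outline — 1 connected region; the cylinder at (3.5, 11) is not intersected at this z (z outside [2, 19]); Merging all regions: only that combined region is present, so the union is just that shape — 1 connected region; (whole slice rotated 20° about Z — lengths, areas and connectivity unchanged). The outline is a single polygon with 15 vertices. Extrusion per mm of travel: 0.25 × 0.28 / (π × 0.875²) = 0.029103. Accumulating E over each segment gives final E = 1.9508.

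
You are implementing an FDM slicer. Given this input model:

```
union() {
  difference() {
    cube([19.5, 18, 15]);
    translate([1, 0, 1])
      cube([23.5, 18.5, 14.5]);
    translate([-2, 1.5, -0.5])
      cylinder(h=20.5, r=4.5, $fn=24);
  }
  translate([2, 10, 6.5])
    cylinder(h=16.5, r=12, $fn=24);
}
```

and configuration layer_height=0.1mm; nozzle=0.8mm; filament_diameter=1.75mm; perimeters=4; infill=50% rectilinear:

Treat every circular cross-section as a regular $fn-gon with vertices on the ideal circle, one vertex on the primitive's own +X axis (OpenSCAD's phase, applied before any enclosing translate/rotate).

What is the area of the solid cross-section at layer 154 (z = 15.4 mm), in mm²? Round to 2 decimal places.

At z = 15.4 mm: the cube does not reach this height (z outside [0, 15]); the cube at (1, 0) is present — its section is the full 23.5×18.5 rectangle (area 434.75 mm²); the r=4.5 cylinder at (-2, 1.5) gives a regular 24-gon of circumradius 4.5 (constant along its height) (area = (24/2)·4.500²·sin(360°/24) = 62.89 mm²); After the difference (first − rest): the first operand is absent here, so nothing remains; the r=12 cylinder at (2, 10) gives a regular 24-gon of circumradius 12 (constant along its height) (area = (24/2)·12.000²·sin(360°/24) = 447.24 mm²); Merging all regions: only the r=12 cylinder at (2, 10) is present, so the union is just that shape — area = 447.24 mm². Overall, the cross-section is a single solid region. Net area = 447.24 mm².

447.24 mm²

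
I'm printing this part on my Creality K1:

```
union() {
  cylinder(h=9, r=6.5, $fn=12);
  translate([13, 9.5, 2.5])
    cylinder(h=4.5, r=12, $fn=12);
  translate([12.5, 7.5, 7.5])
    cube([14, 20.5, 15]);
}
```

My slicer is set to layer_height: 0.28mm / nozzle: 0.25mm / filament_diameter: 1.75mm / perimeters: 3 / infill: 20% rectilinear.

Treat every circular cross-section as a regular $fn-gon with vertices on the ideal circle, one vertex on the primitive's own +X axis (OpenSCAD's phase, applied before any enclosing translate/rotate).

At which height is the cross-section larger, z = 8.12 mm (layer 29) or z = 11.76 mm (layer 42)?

Layer 29 (z = 8.12): the cylinder: section is a regular 12-gon, circumradius r=6.5 (area = (12/2)·6.500²·sin(360°/12) = 126.75 mm²); the cylinder at (13, 9.5) is not intersected at this z (z outside [2.5, 7]); the cube at (12.5, 7.5) is present — its section is the full 14×20.5 rectangle (area 287.00 mm²); Merging all regions: the 2 present regions are separate (no shared area or edge), so areas and boundary lengths simply add and each stays a separate island — area = 413.75 mm². So its area = 413.75 mm². Layer 42 (z = 11.76): the cylinder is absent (z outside [0, 9]); the cylinder at (13, 9.5) is absent (z outside [2.5, 7]); the cube at (12.5, 7.5) is present — its section is the full 14×20.5 rectangle (area 287.00 mm²); Combining (union): only the 14×20.5 cube at (12.5, 7.5) is present, so the union is just that shape — area = 287.00 mm². So its area = 287.00 mm². Layer 29 is larger (413.75 vs 287.00 mm²).

layer 29 (z = 8.12 mm)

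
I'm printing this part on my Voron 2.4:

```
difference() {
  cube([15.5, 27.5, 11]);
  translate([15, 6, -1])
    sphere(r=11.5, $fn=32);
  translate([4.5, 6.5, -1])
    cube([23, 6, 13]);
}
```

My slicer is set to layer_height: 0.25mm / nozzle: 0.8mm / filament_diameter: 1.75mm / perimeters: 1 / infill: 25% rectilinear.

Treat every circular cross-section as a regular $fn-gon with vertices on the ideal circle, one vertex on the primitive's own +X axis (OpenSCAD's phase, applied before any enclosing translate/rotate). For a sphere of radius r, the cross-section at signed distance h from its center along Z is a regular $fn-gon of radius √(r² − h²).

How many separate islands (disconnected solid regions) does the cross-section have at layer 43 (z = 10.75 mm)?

At z = 10.75 mm: the cube (footprint 15.5×27.5) is included at this height; the sphere at (15, 6) is not intersected at this z (|z−center|=11.750 > r=11.5); the 23×6 cube at (4.5, 6.5) contributes its full rectangle; After the difference (first − rest): starting from the 15.5×27.5 cube, the 23×6 cube at (4.5, 6.5) partially overlaps it — only the 66.00 mm² overlap (of its 138.00 mm²) is removed, clipping the outline — 1 connected region. Overall, the cross-section is a single solid region. Island count = 1.

1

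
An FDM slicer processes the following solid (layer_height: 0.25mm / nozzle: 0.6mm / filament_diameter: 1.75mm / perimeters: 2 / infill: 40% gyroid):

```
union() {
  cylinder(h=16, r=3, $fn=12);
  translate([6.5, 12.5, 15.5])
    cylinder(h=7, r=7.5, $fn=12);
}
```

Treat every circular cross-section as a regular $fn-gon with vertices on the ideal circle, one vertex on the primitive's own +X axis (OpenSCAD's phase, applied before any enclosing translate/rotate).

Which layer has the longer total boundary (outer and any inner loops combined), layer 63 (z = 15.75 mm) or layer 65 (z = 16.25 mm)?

layer 63 (z = 15.75 mm)

Layer 63 (z = 15.75): the r=3 cylinder contributes a regular 12-gon of circumradius 3 (perimeter = 2·12·3.000·sin(180°/12) = 18.63 mm); the r=7.5 cylinder at (6.5, 12.5) gives a regular 12-gon of circumradius 7.5 (constant along its height) (perimeter = 2·12·7.500·sin(180°/12) = 46.59 mm); Combining (union): the 2 present regions are separate (no shared area or edge), so areas and boundary lengths simply add and each stays a separate island — boundary = 65.22 mm. So its perimeter = 65.22 mm. Layer 65 (z = 16.25): the cylinder is absent (z outside [0, 16]); the r=7.5 cylinder at (6.5, 12.5) contributes a regular 12-gon of circumradius 7.5 (perimeter = 2·12·7.500·sin(180°/12) = 46.59 mm); Taking the union: only the r=7.5 cylinder at (6.5, 12.5) is present, so the union is just that shape — boundary = 46.59 mm. So its perimeter = 46.59 mm. Layer 63 is larger (65.22 vs 46.59 mm).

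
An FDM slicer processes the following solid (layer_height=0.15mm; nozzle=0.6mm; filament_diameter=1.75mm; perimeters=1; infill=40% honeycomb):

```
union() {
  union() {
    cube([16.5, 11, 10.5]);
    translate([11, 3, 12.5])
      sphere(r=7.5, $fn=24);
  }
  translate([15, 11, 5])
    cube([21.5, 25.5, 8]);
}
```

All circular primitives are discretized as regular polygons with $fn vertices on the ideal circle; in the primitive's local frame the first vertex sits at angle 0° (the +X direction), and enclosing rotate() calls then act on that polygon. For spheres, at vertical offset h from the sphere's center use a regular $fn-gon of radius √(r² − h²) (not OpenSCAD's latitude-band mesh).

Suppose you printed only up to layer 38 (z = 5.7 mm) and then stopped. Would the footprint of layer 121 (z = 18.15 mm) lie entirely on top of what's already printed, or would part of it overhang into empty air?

Compare the two slices. At z = 5.7: the 16.5×11 cube contributes its full rectangle (area 181.50 mm²); the sphere at (11, 3): section is a regular 24-gon, circumradius = √(r²−h²) = √(7.5²−6.8²) = 3.164 (area = (24/2)·3.164²·sin(360°/24) = 31.09 mm²); Merging all regions: the regions partially overlap — summed areas 212.59 mm² minus the doubly-counted overlap 30.90 mm² gives 181.69 mm² — area = 181.69 mm²; the 21.5×25.5 cube at (15, 11) contributes its full rectangle (area 548.25 mm²); Merging all regions: the 2 present regions share edge segments without overlapping in area, so areas simply add but the touching pieces fuse into one outline (the shared edge portions become interior and drop out of the boundary) — area = 729.94 mm². At z = 18.15: the cube is absent (z outside [0, 10.5]); the r=7.5 sphere at (11, 3) slices to a regular 24-gon of circumradius 4.932 (√(r²−h²) with h=5.65 from center) (area = (24/2)·4.932²·sin(360°/24) = 75.56 mm²); Merging all regions: only the r=7.5 sphere at (11, 3) is present, so the union is just that shape — area = 75.56 mm²; the cube at (15, 11) is not intersected at this z (z outside [5, 13]); Combining (union): only the result so far is present, so the union is just that shape — area = 75.56 mm². Checking containment: at z = 18.15 the cross-section extends beyond the z = 5.7 cross-section by about 10.12 mm².

part overhangs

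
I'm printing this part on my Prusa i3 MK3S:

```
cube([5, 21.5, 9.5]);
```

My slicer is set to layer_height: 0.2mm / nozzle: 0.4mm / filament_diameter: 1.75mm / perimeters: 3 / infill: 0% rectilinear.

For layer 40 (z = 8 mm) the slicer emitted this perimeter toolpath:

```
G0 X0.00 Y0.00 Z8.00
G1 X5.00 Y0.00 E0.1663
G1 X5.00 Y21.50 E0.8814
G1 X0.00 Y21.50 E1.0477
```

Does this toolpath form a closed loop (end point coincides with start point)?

no

Start point (G0): (0.00, 0.00). End point (last G1): the path does not return to the start — open.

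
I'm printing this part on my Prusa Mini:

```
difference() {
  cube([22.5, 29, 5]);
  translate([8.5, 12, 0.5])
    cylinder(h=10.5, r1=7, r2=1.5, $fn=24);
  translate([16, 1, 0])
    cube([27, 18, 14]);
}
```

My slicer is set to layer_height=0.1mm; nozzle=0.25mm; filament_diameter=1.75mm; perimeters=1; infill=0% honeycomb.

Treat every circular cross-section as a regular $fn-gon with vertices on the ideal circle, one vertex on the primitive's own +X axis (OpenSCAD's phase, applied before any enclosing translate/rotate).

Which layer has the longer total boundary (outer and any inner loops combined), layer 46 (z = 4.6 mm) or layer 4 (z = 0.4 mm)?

Layer 46 (z = 4.6): the cube (footprint 22.5×29) is included at this height (perimeter 103.00 mm); the cone at (8.5, 12): at t=0.390 of its height the radius interpolates to r₁+(r₂−r₁)t = 4.852, giving a regular 24-gon of that circumradius (perimeter = 2·24·4.852·sin(180°/24) = 30.40 mm); the 27×18 cube at (16, 1) contributes its full rectangle (perimeter 90.00 mm); Subtracting the remaining from the first: starting from the 22.5×29 cube, the cone at (8.5, 12) lies wholly inside it (removes its full 73.13 mm² and its 30.40 mm outline becomes a hole wall); the 27×18 cube at (16, 1) partially overlaps it — only the 117.00 mm² overlap (of its 486.00 mm²) is removed, clipping the outline — boundary (outer + 1 inner loop) = 146.40 mm. So its perimeter = 146.40 mm. Layer 4 (z = 0.4): the cube (footprint 22.5×29) is included at this height (perimeter 103.00 mm); the cone at (8.5, 12) is not intersected at this z (z outside [0.5, 11]); the 27×18 cube at (16, 1) contributes its full rectangle (perimeter 90.00 mm); After the difference (first − rest): starting from the 22.5×29 cube, the 27×18 cube at (16, 1) partially overlaps it — only the 117.00 mm² overlap (of its 486.00 mm²) is removed, clipping the outline — boundary = 116.00 mm. So its perimeter = 116.00 mm. Layer 46 is larger (146.40 vs 116.00 mm).

layer 46 (z = 4.6 mm)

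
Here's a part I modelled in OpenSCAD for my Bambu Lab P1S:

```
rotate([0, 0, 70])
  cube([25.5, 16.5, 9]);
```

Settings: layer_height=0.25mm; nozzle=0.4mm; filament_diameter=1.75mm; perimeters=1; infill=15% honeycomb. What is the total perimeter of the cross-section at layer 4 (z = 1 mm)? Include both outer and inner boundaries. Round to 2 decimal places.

At z = 1 mm: the cube (footprint 25.5×16.5) is included at this height (perimeter 84.00 mm); (rotated 70° about Z; rotation is an isometry so areas/perimeters/island counts are preserved). Overall, the cross-section is a single solid region. Total boundary length (outer) = 84.00 mm.

84.00 mm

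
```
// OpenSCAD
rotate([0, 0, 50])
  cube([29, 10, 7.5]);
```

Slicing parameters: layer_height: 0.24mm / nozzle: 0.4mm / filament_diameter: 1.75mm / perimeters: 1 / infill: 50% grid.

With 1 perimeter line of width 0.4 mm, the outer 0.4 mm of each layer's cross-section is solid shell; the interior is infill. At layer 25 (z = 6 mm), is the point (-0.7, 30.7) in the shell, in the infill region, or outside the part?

outside

At z = 6 mm: the cube is present — its section is the full 29×10 rectangle; (rotated 50° about Z; rotation is an isometry so areas/perimeters/island counts are preserved). Overall, the cross-section is a single solid region. Undo the 50° rotation: the query point maps to (23.068, 20.270) in the un-rotated model frame. The nearest boundary edge runs (29.00, 10.00)→(0.00, 10.00); distance from the point to it = 10.27 mm. The point is not inside any of the regions above, so it lies outside the cross-section (10.27 mm from the nearest boundary).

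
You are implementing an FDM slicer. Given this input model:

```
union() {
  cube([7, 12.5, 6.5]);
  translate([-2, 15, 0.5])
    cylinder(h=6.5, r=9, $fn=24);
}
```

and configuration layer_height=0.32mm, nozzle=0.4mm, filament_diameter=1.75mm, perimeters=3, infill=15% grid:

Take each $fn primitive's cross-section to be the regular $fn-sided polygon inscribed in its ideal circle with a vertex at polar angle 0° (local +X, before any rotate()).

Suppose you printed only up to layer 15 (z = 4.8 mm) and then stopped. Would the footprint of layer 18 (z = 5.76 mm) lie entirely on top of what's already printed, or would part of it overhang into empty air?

Compare the two slices. At z = 4.8: the cube (footprint 7×12.5) is included at this height (area 87.50 mm²); the r=9 cylinder at (-2, 15) contributes a regular 24-gon of circumradius 9 (area = (24/2)·9.000²·sin(360°/24) = 251.57 mm²); Taking the union: the regions partially overlap — summed areas 339.07 mm² minus the doubly-counted overlap 28.07 mm² gives 311.00 mm² — area = 311.00 mm². At z = 5.76: the cube (footprint 7×12.5) is included at this height (area 87.50 mm²); the cylinder at (-2, 15): section is a regular 24-gon, circumradius r=9 (area = (24/2)·9.000²·sin(360°/24) = 251.57 mm²); Taking the union: the regions partially overlap — summed areas 339.07 mm² minus the doubly-counted overlap 28.07 mm² gives 311.00 mm² — area = 311.00 mm². Checking containment: the cross-section at z = 5.76 is a subset of the cross-section at z = 4.8.

entirely on top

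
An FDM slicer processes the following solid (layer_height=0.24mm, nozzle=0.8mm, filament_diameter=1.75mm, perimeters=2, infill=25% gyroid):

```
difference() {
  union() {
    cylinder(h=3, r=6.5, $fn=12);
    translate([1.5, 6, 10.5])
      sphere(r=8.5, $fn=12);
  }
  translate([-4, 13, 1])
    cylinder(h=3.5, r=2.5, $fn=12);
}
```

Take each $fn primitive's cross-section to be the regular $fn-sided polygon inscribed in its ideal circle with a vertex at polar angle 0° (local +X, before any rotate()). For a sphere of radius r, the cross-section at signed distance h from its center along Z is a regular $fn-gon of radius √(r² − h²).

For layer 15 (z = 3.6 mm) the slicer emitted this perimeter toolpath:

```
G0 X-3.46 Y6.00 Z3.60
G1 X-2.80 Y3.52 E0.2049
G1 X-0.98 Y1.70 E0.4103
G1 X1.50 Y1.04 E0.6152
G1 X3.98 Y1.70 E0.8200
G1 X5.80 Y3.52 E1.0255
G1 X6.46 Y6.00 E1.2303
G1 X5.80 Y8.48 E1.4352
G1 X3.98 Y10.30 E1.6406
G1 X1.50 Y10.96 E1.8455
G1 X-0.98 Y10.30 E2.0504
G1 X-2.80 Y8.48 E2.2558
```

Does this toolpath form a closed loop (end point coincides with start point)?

no

Start point (G0): (-3.46, 6.00). End point (last G1): the path does not return to the start — open.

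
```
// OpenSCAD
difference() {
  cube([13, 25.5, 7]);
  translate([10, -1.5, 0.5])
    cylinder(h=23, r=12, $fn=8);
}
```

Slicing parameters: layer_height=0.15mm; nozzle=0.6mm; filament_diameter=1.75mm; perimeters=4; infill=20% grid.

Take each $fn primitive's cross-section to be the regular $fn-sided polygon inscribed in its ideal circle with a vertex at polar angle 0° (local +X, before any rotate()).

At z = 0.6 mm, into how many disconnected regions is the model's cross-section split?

At z = 0.6 mm: the 13×25.5 cube contributes its full rectangle; the r=12 cylinder at (10, -1.5) contributes a regular 8-gon of circumradius 12; Subtracting the remaining from the first: starting from the 13×25.5 cube, the r=12 cylinder at (10, -1.5) partially overlaps it — only the 111.63 mm² overlap (of its 407.29 mm²) is removed, clipping the outline — 1 connected region. The result has 1 disconnected region.

1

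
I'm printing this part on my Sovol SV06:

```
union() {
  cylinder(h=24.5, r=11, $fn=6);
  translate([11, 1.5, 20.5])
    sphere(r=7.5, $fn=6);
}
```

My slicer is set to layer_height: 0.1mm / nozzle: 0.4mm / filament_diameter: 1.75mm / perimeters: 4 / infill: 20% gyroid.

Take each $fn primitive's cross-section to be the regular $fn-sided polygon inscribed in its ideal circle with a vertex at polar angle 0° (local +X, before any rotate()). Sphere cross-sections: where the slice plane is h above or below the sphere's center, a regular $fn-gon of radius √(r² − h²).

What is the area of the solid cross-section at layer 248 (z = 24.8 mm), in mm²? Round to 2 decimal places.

98.10 mm²

At z = 24.8 mm: the cylinder is absent (z outside [0, 24.5]); the r=7.5 sphere at (11, 1.5) slices to a regular 6-gon of circumradius 6.145 (√(r²−h²) with h=4.3 from center) (area = (6/2)·6.145²·sin(360°/6) = 98.10 mm²); Combining (union): only the r=7.5 sphere at (11, 1.5) is present, so the union is just that shape — area = 98.10 mm². Overall, the cross-section is a single solid region. Net area = 98.10 mm².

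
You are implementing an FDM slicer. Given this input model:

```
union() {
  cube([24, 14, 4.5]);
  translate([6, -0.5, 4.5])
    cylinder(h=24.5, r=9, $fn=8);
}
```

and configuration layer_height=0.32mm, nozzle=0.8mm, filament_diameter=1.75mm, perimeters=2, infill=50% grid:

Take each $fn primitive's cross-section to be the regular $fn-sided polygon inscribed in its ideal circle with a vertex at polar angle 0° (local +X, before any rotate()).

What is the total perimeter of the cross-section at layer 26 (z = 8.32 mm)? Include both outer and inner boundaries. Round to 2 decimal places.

55.11 mm

At z = 8.32 mm: the cube is absent (z outside [0, 4.5]); the cylinder at (6, -0.5): section is a regular 8-gon, circumradius r=9 (perimeter = 2·8·9.000·sin(180°/8) = 55.11 mm); Merging all regions: only the r=9 cylinder at (6, -0.5) is present, so the union is just that shape — boundary = 55.11 mm. Overall, the cross-section is a single solid region. Total boundary length (outer) = 55.11 mm.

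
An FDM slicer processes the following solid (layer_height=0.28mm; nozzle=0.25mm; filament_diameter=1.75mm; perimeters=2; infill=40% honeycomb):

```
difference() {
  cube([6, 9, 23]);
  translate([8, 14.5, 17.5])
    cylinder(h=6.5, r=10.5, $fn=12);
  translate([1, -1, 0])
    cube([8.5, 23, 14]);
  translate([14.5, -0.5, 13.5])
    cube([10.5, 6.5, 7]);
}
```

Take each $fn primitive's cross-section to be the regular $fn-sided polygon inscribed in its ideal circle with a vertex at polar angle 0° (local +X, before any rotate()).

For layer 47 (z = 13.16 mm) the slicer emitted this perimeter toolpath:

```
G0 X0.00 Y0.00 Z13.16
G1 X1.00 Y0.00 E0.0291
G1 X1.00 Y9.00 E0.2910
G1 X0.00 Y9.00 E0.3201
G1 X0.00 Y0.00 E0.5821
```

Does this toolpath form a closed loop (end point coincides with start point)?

yes

Start point (G0): (0.00, 0.00). End point (last G1): the path returns to the start — closed.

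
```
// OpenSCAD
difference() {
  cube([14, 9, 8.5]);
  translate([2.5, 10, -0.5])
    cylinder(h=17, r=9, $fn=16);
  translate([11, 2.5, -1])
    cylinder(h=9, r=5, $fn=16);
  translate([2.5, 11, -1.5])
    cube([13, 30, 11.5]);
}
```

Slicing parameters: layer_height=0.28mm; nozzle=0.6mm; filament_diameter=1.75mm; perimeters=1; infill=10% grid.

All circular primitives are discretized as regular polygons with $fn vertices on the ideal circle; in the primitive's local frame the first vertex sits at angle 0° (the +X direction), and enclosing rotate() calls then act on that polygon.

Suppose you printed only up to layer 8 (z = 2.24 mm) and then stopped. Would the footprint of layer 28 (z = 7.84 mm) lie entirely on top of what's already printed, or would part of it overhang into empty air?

Compare the two slices. At z = 2.24: the 14×9 cube contributes its full rectangle (area 126.00 mm²); the r=9 cylinder at (2.5, 10) gives a regular 16-gon of circumradius 9 (constant along its height) (area = (16/2)·9.000²·sin(360°/16) = 247.98 mm²); the cylinder at (11, 2.5): section is a regular 16-gon, circumradius r=5 (area = (16/2)·5.000²·sin(360°/16) = 76.54 mm²); the 13×30 cube at (2.5, 11) contributes its full rectangle (area 390.00 mm²); Subtracting the remaining from the first: starting from the 14×9 cube (126.00 mm²), the r=9 cylinder at (2.5, 10) partially overlaps it — only the 72.47 mm² overlap (of its 247.98 mm²) is removed, clipping the outline; the r=5 cylinder at (11, 2.5) partially overlaps it — only the 39.59 mm² overlap (of its 76.54 mm²) is removed, clipping the outline; the 13×30 cube at (2.5, 11) misses the remaining region (no effect) — area = 13.93 mm². At z = 7.84: the cube is present — its section is the full 14×9 rectangle (area 126.00 mm²); the r=9 cylinder at (2.5, 10) gives a regular 16-gon of circumradius 9 (constant along its height) (area = (16/2)·9.000²·sin(360°/16) = 247.98 mm²); the r=5 cylinder at (11, 2.5) contributes a regular 16-gon of circumradius 5 (area = (16/2)·5.000²·sin(360°/16) = 76.54 mm²); the cube at (2.5, 11) (footprint 13×30) is included at this height (area 390.00 mm²); After the difference (first − rest): starting from the 14×9 cube (126.00 mm²), the r=9 cylinder at (2.5, 10) partially overlaps it — only the 72.47 mm² overlap (of its 247.98 mm²) is removed, clipping the outline; the r=5 cylinder at (11, 2.5) partially overlaps it — only the 39.59 mm² overlap (of its 76.54 mm²) is removed, clipping the outline; the 13×30 cube at (2.5, 11) misses the remaining region (no effect) — area = 13.93 mm². Checking containment: the cross-section at z = 7.84 is a subset of the cross-section at z = 2.24.

entirely on top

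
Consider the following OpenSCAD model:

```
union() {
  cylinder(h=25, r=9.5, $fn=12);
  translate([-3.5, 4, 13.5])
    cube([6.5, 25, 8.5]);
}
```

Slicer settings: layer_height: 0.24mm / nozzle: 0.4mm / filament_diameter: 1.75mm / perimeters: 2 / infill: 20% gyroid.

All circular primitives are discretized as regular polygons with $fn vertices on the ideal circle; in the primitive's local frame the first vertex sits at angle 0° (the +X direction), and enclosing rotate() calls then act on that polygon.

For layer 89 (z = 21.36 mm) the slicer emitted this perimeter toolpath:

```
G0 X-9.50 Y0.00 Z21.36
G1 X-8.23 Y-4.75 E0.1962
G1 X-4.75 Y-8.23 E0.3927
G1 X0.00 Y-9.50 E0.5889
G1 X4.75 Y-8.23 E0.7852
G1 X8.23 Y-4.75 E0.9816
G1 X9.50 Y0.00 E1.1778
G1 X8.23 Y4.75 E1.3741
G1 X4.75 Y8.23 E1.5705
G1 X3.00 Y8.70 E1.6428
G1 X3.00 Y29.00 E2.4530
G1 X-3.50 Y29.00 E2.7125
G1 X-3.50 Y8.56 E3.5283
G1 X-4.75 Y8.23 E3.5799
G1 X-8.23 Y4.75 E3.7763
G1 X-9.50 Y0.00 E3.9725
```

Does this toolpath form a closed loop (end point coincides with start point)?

yes

Start point (G0): (-9.50, 0.00). End point (last G1): the path returns to the start — closed.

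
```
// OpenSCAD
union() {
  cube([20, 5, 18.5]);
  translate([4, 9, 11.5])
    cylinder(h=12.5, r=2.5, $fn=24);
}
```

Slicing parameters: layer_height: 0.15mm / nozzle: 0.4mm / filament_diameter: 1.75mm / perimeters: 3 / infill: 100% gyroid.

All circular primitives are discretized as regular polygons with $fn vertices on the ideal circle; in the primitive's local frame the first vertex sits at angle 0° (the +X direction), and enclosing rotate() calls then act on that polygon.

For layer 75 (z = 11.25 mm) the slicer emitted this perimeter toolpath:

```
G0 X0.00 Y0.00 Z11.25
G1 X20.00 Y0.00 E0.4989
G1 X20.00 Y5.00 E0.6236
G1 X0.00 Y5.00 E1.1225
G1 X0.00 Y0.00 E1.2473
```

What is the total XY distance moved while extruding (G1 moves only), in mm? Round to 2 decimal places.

Sum the Euclidean lengths of each G1 segment: total = 50.00 mm.

50.00 mm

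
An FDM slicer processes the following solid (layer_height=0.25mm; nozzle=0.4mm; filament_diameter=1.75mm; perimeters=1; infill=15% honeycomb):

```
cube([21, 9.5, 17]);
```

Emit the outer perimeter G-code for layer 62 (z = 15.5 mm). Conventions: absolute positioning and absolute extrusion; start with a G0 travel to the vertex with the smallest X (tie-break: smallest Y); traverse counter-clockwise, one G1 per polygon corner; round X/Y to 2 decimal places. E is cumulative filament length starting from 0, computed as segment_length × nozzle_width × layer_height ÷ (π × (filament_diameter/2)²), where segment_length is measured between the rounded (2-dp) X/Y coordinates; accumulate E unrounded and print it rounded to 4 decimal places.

G0 X0.00 Y0.00 Z15.50
G1 X21.00 Y0.00 E0.8731
G1 X21.00 Y9.50 E1.2680
G1 X0.00 Y9.50 E2.1411
G1 X0.00 Y0.00 E2.5361

At z = 15.5 mm: the cube (footprint 21×9.5) is included at this height. The outline is a single polygon with 4 vertices. Extrusion per mm of travel: 0.4 × 0.25 / (π × 0.875²) = 0.041575. Accumulating E over each segment gives final E = 2.5361.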